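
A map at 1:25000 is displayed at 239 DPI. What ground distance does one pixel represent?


pixel_cm = 2.54 / 239 ≈ 0.010628 cm
ground = pixel_cm * 25000 / 100 = 2.54 * 25000 / (239 * 100) = 63500 / 23900 ≈ 2.66 m

2.66 m


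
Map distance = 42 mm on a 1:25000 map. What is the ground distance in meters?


ground = 42 mm * 25000 / 1000 = 1050.0 m

1050.0 m


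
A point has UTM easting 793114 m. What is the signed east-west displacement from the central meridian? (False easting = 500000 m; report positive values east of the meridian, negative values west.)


displacement = 793114 - 500000 = 293114 m

293114 m


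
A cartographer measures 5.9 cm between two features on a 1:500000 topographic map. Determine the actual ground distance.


ground = 5.9 cm * 500000 / 100 = 29500.0 m = 29.5 km

29.5 km


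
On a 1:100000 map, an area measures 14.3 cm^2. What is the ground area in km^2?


ground_area = 14.3 * (100000/100)^2 = 14300000.0 m^2 = 14.3 km^2

14.3 km^2


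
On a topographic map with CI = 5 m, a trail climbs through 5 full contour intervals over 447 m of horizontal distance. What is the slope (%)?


elevation change = 5 * 5 = 25 m
slope = 25 / 447 * 100 = 5.6%

5.6%


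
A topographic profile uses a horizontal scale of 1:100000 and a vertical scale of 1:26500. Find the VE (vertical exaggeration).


VE = horizontal_scale / vertical_scale = 100000 / 26500 ≈ 3.8

3.8x


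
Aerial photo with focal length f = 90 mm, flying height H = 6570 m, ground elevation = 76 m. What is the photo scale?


scale = f / (H - h) = 90 mm / 6494 m = 90 / 6494000 = 1:72156

1:72156


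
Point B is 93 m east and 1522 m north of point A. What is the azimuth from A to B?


az = atan2(93, 1522) = 3.5 deg
adjusted to 0-360: 3.5 degrees

3.5 degrees


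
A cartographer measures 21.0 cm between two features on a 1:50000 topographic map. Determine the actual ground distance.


ground = 21.0 cm * 50000 / 100 = 10500.0 m = 10.5 km

10.5 km


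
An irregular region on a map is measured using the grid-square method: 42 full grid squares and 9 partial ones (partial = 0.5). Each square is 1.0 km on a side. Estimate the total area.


effective squares = 42 + 9 * 0.5 = 46.5
area = 46.5 * 1.0 = 46.5 km^2

46.5 km^2


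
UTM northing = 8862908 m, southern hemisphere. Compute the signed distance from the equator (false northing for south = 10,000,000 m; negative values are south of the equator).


For southern: actual = 8862908 - 10000000 = -1137092 m

-1137092 m


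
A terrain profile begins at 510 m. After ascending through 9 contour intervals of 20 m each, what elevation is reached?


elevation = 510 + 9 * 20 = 690 m

690 m


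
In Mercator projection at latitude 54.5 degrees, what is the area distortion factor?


area_distortion = 1/cos^2(54.5) = 2.965

2.965


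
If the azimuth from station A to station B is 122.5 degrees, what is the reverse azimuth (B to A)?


back azimuth = (122.5 + 180) mod 360 = 302.5 degrees

302.5 degrees


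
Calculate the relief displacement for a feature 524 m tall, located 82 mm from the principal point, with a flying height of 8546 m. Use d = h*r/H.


d = h * r / H = 524 * 82 / 8546 = 5.03 mm

5.03 mm


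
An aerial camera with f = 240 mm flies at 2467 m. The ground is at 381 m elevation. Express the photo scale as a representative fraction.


scale = f / (H - h) = 240 mm / 2086 m = 240 / 2086000 = 1:8692

1:8692


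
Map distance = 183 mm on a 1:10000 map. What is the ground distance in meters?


ground = 183 mm * 10000 / 1000 = 1830.0 m

1830.0 m


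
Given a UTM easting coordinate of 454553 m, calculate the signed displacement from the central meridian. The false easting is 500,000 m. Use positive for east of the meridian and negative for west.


displacement = 454553 - 500000 = -45447 m

-45447 m


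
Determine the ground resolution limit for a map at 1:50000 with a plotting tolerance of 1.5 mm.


ground = 1.5 mm * 50000 / 1000 = 75.0 m

75.0 m


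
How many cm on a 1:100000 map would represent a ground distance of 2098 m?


map_cm = 2098 * 100 / 100000 = 2.098 cm ≈ 2.1 cm

2.1 cm


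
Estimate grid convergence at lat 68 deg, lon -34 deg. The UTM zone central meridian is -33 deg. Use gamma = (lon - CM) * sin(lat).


gamma = (-34 - -33) * sin(68) = -1 * 0.927184 = -0.927 degrees

-0.927 degrees


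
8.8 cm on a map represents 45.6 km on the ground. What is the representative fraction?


ground = 45.6 km = 4560000 cm; RF denominator = ground / map = 4560000 / 8.8 ≈ 518182; RF = 1:518182

1:518182


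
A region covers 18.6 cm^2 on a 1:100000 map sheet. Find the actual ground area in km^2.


ground_area = 18.6 * (100000/100)^2 = 18600000.0 m^2 = 18.6 km^2

18.6 km^2


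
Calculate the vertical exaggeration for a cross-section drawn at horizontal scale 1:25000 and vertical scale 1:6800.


VE = horizontal_scale / vertical_scale = 25000 / 6800 ≈ 3.7

3.7x


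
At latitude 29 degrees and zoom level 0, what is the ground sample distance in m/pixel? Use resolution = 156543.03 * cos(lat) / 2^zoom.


res = 156543.03 * cos(29) / 2^0 = 156543.03 * 0.87461971 / 1 = 136915.62 m/pixel

136915.62 m/pixel


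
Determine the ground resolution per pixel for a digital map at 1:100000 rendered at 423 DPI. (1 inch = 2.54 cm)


pixel_cm = 2.54 / 423 ≈ 0.006005 cm
ground = pixel_cm * 100000 / 100 = 2.54 * 100000 / (423 * 100) = 254000 / 42300 ≈ 6.0 m

6.0 m


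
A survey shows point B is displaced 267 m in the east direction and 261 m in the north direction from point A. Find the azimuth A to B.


az = atan2(267, 261) = 45.7 deg
adjusted to 0-360: 45.7 degrees

45.7 degrees


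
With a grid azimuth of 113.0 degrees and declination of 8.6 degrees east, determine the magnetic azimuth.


magnetic azimuth = grid azimuth - declination (east +ve)
mag_az = 113.0 - 8.6 = 104.4 degrees

104.4 degrees


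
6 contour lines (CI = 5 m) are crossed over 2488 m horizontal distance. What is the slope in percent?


elevation change = 6 * 5 = 30 m
slope = 30 / 2488 * 100 = 1.2%

1.2%


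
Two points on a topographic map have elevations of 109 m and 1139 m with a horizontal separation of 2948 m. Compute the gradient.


gradient = (1139 - 109) / 2948 = 1030 / 2948 = 0.3494

0.3494


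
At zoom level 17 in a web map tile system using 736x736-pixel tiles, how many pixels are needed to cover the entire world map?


tiles per axis = 2^17 = 131072
total tiles = 131072^2 = 17179869184
pixels per axis = 131072 * 736 = 96468992
total pixels = 96468992^2 = 9306266417496064

9306266417496064 pixels


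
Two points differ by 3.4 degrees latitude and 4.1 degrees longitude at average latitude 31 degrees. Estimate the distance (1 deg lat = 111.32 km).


dlat_km = 3.4 * 111.32 = 378.488
dlon_km = 4.1 * 111.32 * cos(31) ≈ 391.221
dist = sqrt(378.488^2 + 391.221^2) ≈ 544.3 km

544.3 km


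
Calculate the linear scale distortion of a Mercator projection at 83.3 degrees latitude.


SF = 1 / cos(83.3) = 1 / 0.116671 = 8.571

8.571


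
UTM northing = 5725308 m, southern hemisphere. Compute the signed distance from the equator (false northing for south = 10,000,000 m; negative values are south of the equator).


For southern: actual = 5725308 - 10000000 = -4274692 m

-4274692 m


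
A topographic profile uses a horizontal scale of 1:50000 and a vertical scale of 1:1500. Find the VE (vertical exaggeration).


VE = horizontal_scale / vertical_scale = 50000 / 1500 ≈ 33.3

33.3x


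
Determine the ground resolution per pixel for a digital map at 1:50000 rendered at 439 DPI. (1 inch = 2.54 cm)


pixel_cm = 2.54 / 439 ≈ 0.005786 cm
ground = pixel_cm * 50000 / 100 = 2.54 * 50000 / (439 * 100) = 127000 / 43900 ≈ 2.89 m

2.89 m


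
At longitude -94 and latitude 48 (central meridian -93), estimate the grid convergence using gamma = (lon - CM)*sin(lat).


gamma = (-94 - -93) * sin(48) = -1 * 0.743145 = -0.743 degrees

-0.743 degrees


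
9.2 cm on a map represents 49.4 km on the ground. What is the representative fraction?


ground = 49.4 km = 4940000 cm; RF denominator = ground / map = 4940000 / 9.2 ≈ 536957; RF = 1:536957

1:536957


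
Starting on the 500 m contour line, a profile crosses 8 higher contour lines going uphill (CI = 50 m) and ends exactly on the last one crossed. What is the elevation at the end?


elevation = 500 + 8 * 50 = 900 m

900 m


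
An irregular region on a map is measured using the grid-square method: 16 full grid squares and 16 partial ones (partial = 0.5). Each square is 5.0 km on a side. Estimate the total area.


effective squares = 16 + 16 * 0.5 = 24.0
area = 24.0 * 25.0 = 600.0 km^2

600.0 km^2


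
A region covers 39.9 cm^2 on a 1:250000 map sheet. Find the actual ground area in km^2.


ground_area = 39.9 * (250000/100)^2 = 249375000.0 m^2 = 249.375 km^2

249.375 km^2


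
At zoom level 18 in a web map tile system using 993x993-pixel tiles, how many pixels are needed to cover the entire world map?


tiles per axis = 2^18 = 262144
total tiles = 262144^2 = 68719476736
pixels per axis = 262144 * 993 = 260308992
total pixels = 260308992^2 = 67760771316056064

67760771316056064 pixels


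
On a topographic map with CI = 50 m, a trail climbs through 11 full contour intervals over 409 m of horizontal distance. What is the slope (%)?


elevation change = 11 * 50 = 550 m
slope = 550 / 409 * 100 = 134.5%

134.5%


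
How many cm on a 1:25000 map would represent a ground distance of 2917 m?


map_cm = 2917 * 100 / 25000 = 11.668 cm ≈ 11.67 cm

11.67 cm


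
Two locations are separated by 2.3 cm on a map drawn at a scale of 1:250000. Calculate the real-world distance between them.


ground = 2.3 cm * 250000 / 100 = 5750.0 m = 5.75 km

5.75 km


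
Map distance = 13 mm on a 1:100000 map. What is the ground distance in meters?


ground = 13 mm * 100000 / 1000 = 1300.0 m

1300.0 m


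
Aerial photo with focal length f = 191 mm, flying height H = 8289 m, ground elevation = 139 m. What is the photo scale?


scale = f / (H - h) = 191 mm / 8150 m = 191 / 8150000 = 1:42670

1:42670


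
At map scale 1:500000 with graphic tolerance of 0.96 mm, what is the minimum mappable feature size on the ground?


ground = 0.96 mm * 500000 / 1000 = 480.0 m

480.0 m


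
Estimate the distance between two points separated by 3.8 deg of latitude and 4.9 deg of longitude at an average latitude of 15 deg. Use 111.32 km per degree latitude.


dlat_km = 3.8 * 111.32 = 423.016
dlon_km = 4.9 * 111.32 * cos(15) ≈ 526.882
dist = sqrt(423.016^2 + 526.882^2) ≈ 675.7 km

675.7 km


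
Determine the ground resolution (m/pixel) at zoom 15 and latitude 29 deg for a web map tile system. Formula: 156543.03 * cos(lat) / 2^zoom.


res = 156543.03 * cos(29) / 2^15 = 156543.03 * 0.87461971 / 32768 = 4.18 m/pixel

4.18 m/pixel


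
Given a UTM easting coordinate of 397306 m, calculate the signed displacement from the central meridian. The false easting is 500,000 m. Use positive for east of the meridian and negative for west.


displacement = 397306 - 500000 = -102694 m

-102694 m


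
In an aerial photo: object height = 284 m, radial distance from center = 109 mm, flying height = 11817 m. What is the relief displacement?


d = h * r / H = 284 * 109 / 11817 = 2.62 mm

2.62 mm


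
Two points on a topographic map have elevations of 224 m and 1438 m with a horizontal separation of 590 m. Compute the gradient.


gradient = (1438 - 224) / 590 = 1214 / 590 = 2.0576

2.0576


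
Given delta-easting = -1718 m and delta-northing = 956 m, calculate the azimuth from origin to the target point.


az = atan2(-1718, 956) = -60.9 deg
adjusted to 0-360: 299.1 degrees

299.1 degrees


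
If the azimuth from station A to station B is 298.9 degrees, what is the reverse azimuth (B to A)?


back azimuth = (298.9 + 180) mod 360 = 118.9 degrees

118.9 degrees


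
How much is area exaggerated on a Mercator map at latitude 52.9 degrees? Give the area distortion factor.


area_distortion = 1/cos^2(52.9) = 2.748

2.748


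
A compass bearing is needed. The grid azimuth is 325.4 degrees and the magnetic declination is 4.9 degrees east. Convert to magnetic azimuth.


magnetic azimuth = grid azimuth - declination (east +ve)
mag_az = 325.4 - 4.9 = 320.5 degrees

320.5 degrees


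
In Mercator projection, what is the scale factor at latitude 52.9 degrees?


SF = 1 / cos(52.9) = 1 / 0.603208 = 1.658

1.658


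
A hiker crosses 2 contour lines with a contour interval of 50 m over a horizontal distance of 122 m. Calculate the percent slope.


elevation change = 2 * 50 = 100 m
slope = 100 / 122 * 100 = 82.0%

82.0%


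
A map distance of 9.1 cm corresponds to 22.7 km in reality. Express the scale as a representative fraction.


ground = 22.7 km = 2270000 cm; RF denominator = ground / map = 2270000 / 9.1 ≈ 249451; RF = 1:249451

1:249451


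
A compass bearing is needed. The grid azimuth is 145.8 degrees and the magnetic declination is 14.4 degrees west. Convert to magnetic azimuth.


magnetic azimuth = grid azimuth - declination (east +ve)
mag_az = 145.8 - -14.4 = 160.2 degrees

160.2 degrees


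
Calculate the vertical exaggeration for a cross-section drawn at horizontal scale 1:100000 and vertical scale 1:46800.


VE = horizontal_scale / vertical_scale = 100000 / 46800 ≈ 2.1

2.1x


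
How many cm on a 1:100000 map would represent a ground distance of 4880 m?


map_cm = 4880 * 100 / 100000 = 4.88 cm

4.88 cm


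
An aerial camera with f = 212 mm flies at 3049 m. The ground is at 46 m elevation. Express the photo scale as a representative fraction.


scale = f / (H - h) = 212 mm / 3003 m = 212 / 3003000 = 1:14165

1:14165


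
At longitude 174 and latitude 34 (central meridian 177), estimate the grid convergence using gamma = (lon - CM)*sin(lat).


gamma = (174 - 177) * sin(34) = -3 * 0.559193 = -1.678 degrees

-1.678 degrees


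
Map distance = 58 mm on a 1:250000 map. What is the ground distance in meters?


ground = 58 mm * 250000 / 1000 = 14500.0 m

14500.0 m


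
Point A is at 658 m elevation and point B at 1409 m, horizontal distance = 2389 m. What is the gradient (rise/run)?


gradient = (1409 - 658) / 2389 = 751 / 2389 = 0.3144

0.3144


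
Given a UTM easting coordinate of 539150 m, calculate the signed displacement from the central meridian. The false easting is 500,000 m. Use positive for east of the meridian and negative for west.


displacement = 539150 - 500000 = 39150 m

39150 m


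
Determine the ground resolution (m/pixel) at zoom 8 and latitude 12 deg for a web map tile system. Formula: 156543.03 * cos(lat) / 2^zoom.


res = 156543.03 * cos(12) / 2^8 = 156543.03 * 0.9781476 / 256 = 598.13 m/pixel

598.13 m/pixel


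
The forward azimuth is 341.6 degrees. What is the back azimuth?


back azimuth = (341.6 + 180) mod 360 = 161.6 degrees

161.6 degrees


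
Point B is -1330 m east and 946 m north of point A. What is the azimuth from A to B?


az = atan2(-1330, 946) = -54.6 deg
adjusted to 0-360: 305.4 degrees

305.4 degrees


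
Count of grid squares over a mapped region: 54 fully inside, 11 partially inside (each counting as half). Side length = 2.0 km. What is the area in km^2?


effective squares = 54 + 11 * 0.5 = 59.5
area = 59.5 * 4.0 = 238.0 km^2

238.0 km^2


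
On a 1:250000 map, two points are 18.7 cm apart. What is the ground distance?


ground = 18.7 cm * 250000 / 100 = 46750.0 m = 46.75 km

46.75 km


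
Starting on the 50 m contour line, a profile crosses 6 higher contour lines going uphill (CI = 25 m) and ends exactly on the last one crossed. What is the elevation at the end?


elevation = 50 + 6 * 25 = 200 m

200 m


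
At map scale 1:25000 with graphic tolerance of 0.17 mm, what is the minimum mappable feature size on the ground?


ground = 0.17 mm * 25000 / 1000 = 4.25 m

4.25 m


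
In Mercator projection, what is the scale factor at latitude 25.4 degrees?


SF = 1 / cos(25.4) = 1 / 0.903335 = 1.107

1.107


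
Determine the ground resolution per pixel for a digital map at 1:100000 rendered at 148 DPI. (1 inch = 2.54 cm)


pixel_cm = 2.54 / 148 ≈ 0.017162 cm
ground = pixel_cm * 100000 / 100 = 2.54 * 100000 / (148 * 100) = 254000 / 14800 ≈ 17.16 m

17.16 m


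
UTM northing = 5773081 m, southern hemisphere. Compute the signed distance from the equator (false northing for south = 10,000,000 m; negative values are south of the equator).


For southern: actual = 5773081 - 10000000 = -4226919 m

-4226919 m


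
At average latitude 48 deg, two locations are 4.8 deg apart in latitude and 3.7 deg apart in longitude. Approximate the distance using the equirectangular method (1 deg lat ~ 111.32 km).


dlat_km = 4.8 * 111.32 = 534.336
dlon_km = 3.7 * 111.32 * cos(48) ≈ 275.604
dist = sqrt(534.336^2 + 275.604^2) ≈ 601.2 km

601.2 km


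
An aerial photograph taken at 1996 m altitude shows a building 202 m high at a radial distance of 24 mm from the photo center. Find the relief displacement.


d = h * r / H = 202 * 24 / 1996 = 2.43 mm

2.43 mm


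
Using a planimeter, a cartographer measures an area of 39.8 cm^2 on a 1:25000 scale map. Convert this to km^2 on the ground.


ground_area = 39.8 * (25000/100)^2 = 2487500.0 m^2 = 2.4875 km^2 ≈ 2.488 km^2

2.488 km^2


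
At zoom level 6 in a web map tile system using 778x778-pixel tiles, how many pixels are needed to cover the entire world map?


tiles per axis = 2^6 = 64
total tiles = 64^2 = 4096
pixels per axis = 64 * 778 = 49792
total pixels = 49792^2 = 2479243264

2479243264 pixels


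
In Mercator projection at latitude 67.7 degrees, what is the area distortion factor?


area_distortion = 1/cos^2(67.7) = 6.945

6.945


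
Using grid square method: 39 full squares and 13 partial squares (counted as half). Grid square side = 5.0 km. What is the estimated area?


effective squares = 39 + 13 * 0.5 = 45.5
area = 45.5 * 25.0 = 1137.5 km^2

1137.5 km^2


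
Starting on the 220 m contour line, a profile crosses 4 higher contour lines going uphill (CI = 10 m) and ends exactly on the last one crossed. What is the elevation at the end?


elevation = 220 + 4 * 10 = 260 m

260 m


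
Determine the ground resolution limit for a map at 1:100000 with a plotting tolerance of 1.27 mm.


ground = 1.27 mm * 100000 / 1000 = 127.0 m

127.0 m


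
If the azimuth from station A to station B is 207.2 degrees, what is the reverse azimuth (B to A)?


back azimuth = (207.2 + 180) mod 360 = 27.2 degrees

27.2 degrees


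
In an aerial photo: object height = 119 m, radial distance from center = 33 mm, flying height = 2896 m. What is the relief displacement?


d = h * r / H = 119 * 33 / 2896 = 1.36 mm

1.36 mm


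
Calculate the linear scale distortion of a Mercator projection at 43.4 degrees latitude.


SF = 1 / cos(43.4) = 1 / 0.726575 = 1.376

1.376


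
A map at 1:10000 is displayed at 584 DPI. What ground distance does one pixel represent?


pixel_cm = 2.54 / 584 ≈ 0.004349 cm
ground = pixel_cm * 10000 / 100 = 2.54 * 10000 / (584 * 100) = 25400 / 58400 ≈ 0.43 m

0.43 m


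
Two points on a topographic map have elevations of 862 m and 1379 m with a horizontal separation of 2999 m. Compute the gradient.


gradient = (1379 - 862) / 2999 = 517 / 2999 = 0.1724

0.1724


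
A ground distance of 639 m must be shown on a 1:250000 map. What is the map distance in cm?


map_cm = 639 * 100 / 250000 = 0.2556 cm ≈ 0.26 cm

0.26 cm


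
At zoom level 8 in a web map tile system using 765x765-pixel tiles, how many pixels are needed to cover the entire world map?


tiles per axis = 2^8 = 256
total tiles = 256^2 = 65536
pixels per axis = 256 * 765 = 195840
total pixels = 195840^2 = 38353305600

38353305600 pixels


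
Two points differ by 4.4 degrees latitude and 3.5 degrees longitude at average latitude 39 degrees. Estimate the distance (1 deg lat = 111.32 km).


dlat_km = 4.4 * 111.32 = 489.808
dlon_km = 3.5 * 111.32 * cos(39) ≈ 302.792
dist = sqrt(489.808^2 + 302.792^2) ≈ 575.8 km

575.8 km


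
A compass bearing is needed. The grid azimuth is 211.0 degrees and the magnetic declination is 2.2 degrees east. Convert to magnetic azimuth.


magnetic azimuth = grid azimuth - declination (east +ve)
mag_az = 211.0 - 2.2 = 208.8 degrees

208.8 degrees


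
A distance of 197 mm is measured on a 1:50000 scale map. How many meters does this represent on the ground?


ground = 197 mm * 50000 / 1000 = 9850.0 m

9850.0 m


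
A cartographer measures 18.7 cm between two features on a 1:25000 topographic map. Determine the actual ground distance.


ground = 18.7 cm * 25000 / 100 = 4675.0 m = 4.675 km

4.675 km


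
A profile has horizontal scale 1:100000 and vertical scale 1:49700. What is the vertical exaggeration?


VE = horizontal_scale / vertical_scale = 100000 / 49700 ≈ 2.0

2.0x


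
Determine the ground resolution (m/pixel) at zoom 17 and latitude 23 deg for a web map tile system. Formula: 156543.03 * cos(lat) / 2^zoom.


res = 156543.03 * cos(23) / 2^17 = 156543.03 * 0.92050485 / 131072 = 1.1 m/pixel

1.1 m/pixel


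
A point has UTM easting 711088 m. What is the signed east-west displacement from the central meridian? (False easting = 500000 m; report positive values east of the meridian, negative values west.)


displacement = 711088 - 500000 = 211088 m

211088 m


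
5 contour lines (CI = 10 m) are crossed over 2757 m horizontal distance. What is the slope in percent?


elevation change = 5 * 10 = 50 m
slope = 50 / 2757 * 100 = 1.8%

1.8%


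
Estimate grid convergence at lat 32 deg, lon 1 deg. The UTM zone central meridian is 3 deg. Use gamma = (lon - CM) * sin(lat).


gamma = (1 - 3) * sin(32) = -2 * 0.529919 = -1.06 degrees

-1.06 degrees


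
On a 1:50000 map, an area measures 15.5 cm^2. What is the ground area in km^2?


ground_area = 15.5 * (50000/100)^2 = 3875000.0 m^2 = 3.875 km^2

3.875 km^2


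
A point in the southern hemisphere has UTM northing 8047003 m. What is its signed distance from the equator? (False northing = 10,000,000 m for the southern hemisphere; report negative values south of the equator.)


For southern: actual = 8047003 - 10000000 = -1952997 m

-1952997 m


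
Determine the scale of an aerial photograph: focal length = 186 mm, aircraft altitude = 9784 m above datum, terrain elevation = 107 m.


scale = f / (H - h) = 186 mm / 9677 m = 186 / 9677000 = 1:52027

1:52027


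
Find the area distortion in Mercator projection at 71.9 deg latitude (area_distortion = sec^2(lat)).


area_distortion = 1/cos^2(71.9) = 10.361

10.361


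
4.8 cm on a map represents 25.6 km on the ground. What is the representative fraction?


ground = 25.6 km = 2560000 cm; RF denominator = ground / map = 2560000 / 4.8 ≈ 533333; RF = 1:533333

1:533333


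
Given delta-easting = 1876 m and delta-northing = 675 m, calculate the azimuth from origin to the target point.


az = atan2(1876, 675) = 70.2 deg
adjusted to 0-360: 70.2 degrees

70.2 degrees


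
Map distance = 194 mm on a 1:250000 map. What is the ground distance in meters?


ground = 194 mm * 250000 / 1000 = 48500.0 m

48500.0 m


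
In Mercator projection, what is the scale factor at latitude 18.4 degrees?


SF = 1 / cos(18.4) = 1 / 0.948876 = 1.054

1.054


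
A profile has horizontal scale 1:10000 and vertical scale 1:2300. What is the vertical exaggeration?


VE = horizontal_scale / vertical_scale = 10000 / 2300 ≈ 4.3

4.3x


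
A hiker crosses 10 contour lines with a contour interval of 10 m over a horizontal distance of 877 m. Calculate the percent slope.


elevation change = 10 * 10 = 100 m
slope = 100 / 877 * 100 = 11.4%

11.4%


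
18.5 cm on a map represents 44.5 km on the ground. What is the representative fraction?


ground = 44.5 km = 4450000 cm; RF denominator = ground / map = 4450000 / 18.5 ≈ 240541; RF = 1:240541

1:240541


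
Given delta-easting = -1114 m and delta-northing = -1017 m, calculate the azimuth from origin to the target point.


az = atan2(-1114, -1017) = -132.4 deg
adjusted to 0-360: 227.6 degrees

227.6 degrees


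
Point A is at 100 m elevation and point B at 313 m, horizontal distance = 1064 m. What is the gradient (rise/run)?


gradient = (313 - 100) / 1064 = 213 / 1064 = 0.2002

0.2002


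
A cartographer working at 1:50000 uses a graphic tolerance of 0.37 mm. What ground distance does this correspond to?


ground = 0.37 mm * 50000 / 1000 = 18.5 m

18.5 m


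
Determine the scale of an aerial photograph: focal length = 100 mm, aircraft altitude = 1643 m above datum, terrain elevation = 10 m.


scale = f / (H - h) = 100 mm / 1633 m = 100 / 1633000 = 1:16330

1:16330


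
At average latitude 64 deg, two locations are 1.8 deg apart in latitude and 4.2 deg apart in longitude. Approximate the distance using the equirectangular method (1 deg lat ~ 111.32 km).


dlat_km = 1.8 * 111.32 = 200.376
dlon_km = 4.2 * 111.32 * cos(64) ≈ 204.958
dist = sqrt(200.376^2 + 204.958^2) ≈ 286.6 km

286.6 km


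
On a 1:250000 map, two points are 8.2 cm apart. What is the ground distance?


ground = 8.2 cm * 250000 / 100 = 20500.0 m = 20.5 km

20.5 km


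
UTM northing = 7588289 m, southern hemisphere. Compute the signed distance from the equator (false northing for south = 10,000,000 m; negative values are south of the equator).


For southern: actual = 7588289 - 10000000 = -2411711 m

-2411711 m


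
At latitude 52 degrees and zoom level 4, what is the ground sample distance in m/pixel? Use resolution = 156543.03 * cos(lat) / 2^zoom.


res = 156543.03 * cos(52) / 2^4 = 156543.03 * 0.61566148 / 16 = 6023.59 m/pixel

6023.59 m/pixel


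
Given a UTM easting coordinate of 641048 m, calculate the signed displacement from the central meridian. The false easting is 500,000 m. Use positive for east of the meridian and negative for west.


displacement = 641048 - 500000 = 141048 m

141048 m


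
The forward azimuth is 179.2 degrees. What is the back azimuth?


back azimuth = (179.2 + 180) mod 360 = 359.2 degrees

359.2 degrees


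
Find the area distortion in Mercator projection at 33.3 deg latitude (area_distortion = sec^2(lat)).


area_distortion = 1/cos^2(33.3) = 1.431

1.431


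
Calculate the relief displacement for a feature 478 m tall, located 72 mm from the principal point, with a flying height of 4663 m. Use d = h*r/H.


d = h * r / H = 478 * 72 / 4663 = 7.38 mm

7.38 mm


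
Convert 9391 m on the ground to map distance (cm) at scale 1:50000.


map_cm = 9391 * 100 / 50000 = 18.782 cm ≈ 18.78 cm

18.78 cm


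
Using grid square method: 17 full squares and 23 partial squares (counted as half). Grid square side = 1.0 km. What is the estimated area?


effective squares = 17 + 23 * 0.5 = 28.5
area = 28.5 * 1.0 = 28.5 km^2

28.5 km^2


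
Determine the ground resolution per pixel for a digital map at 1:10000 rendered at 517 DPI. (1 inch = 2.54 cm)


pixel_cm = 2.54 / 517 ≈ 0.004913 cm
ground = pixel_cm * 10000 / 100 = 2.54 * 10000 / (517 * 100) = 25400 / 51700 ≈ 0.49 m

0.49 m


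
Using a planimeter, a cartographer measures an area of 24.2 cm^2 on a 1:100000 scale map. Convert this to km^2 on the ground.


ground_area = 24.2 * (100000/100)^2 = 24200000.0 m^2 = 24.2 km^2

24.2 km^2


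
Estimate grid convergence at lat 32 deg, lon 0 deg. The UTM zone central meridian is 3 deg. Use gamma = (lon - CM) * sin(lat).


gamma = (0 - 3) * sin(32) = -3 * 0.529919 = -1.59 degrees

-1.59 degrees


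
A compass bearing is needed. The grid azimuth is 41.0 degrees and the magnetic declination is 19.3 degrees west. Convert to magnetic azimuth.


magnetic azimuth = grid azimuth - declination (east +ve)
mag_az = 41.0 - -19.3 = 60.3 degrees

60.3 degrees


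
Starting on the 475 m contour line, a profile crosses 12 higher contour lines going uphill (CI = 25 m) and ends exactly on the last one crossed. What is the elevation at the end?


elevation = 475 + 12 * 25 = 775 m

775 m


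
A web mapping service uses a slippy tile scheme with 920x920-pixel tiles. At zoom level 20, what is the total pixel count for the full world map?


tiles per axis = 2^20 = 1048576
total tiles = 1048576^2 = 1099511627776
pixels per axis = 1048576 * 920 = 964689920
total pixels = 964689920^2 = 930626641749606400

930626641749606400 pixels


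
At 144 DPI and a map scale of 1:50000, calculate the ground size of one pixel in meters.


pixel_cm = 2.54 / 144 ≈ 0.017639 cm
ground = pixel_cm * 50000 / 100 = 2.54 * 50000 / (144 * 100) = 127000 / 14400 ≈ 8.82 m

8.82 m


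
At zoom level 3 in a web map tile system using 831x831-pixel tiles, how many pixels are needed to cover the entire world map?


tiles per axis = 2^3 = 8
total tiles = 8^2 = 64
pixels per axis = 8 * 831 = 6648
total pixels = 6648^2 = 44195904

44195904 pixels


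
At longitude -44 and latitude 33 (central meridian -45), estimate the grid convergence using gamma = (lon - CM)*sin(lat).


gamma = (-44 - -45) * sin(33) = 1 * 0.544639 = 0.545 degrees

0.545 degrees


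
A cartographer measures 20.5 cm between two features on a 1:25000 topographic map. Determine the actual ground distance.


ground = 20.5 cm * 25000 / 100 = 5125.0 m = 5.125 km

5.125 km


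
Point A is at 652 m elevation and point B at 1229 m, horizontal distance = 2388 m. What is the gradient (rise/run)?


gradient = (1229 - 652) / 2388 = 577 / 2388 = 0.2416

0.2416


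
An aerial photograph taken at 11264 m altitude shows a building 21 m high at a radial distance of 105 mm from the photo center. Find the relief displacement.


d = h * r / H = 21 * 105 / 11264 = 0.2 mm

0.2 mm


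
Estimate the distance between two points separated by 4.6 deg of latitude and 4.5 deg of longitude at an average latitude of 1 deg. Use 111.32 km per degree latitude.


dlat_km = 4.6 * 111.32 = 512.072
dlon_km = 4.5 * 111.32 * cos(1) ≈ 500.864
dist = sqrt(512.072^2 + 500.864^2) ≈ 716.3 km

716.3 km


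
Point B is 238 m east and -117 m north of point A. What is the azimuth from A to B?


az = atan2(238, -117) = 116.2 deg
adjusted to 0-360: 116.2 degrees

116.2 degrees


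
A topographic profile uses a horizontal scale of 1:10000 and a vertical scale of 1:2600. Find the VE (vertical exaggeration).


VE = horizontal_scale / vertical_scale = 10000 / 2600 ≈ 3.8

3.8x


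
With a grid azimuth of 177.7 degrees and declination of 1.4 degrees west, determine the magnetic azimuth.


magnetic azimuth = grid azimuth - declination (east +ve)
mag_az = 177.7 - -1.4 = 179.1 degrees

179.1 degrees


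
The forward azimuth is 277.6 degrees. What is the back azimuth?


back azimuth = (277.6 + 180) mod 360 = 97.6 degrees

97.6 degrees


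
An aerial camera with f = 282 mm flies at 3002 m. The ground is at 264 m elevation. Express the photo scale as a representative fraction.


scale = f / (H - h) = 282 mm / 2738 m = 282 / 2738000 = 1:9709

1:9709


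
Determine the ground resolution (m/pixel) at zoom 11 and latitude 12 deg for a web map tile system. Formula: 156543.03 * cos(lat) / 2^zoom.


res = 156543.03 * cos(12) / 2^11 = 156543.03 * 0.9781476 / 2048 = 74.77 m/pixel

74.77 m/pixel


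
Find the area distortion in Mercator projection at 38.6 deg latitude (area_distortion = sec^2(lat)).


area_distortion = 1/cos^2(38.6) = 1.637

1.637


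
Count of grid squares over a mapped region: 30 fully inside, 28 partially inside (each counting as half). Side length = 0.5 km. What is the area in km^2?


effective squares = 30 + 28 * 0.5 = 44.0
area = 44.0 * 0.25 = 11.0 km^2

11.0 km^2


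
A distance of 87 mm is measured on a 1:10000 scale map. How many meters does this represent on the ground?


ground = 87 mm * 10000 / 1000 = 870.0 m

870.0 m


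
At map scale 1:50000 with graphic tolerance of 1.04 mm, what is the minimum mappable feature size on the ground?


ground = 1.04 mm * 50000 / 1000 = 52.0 m

52.0 m


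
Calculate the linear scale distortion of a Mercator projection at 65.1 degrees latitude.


SF = 1 / cos(65.1) = 1 / 0.421036 = 2.375

2.375


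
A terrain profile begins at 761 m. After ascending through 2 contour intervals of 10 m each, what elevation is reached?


elevation = 761 + 2 * 10 = 781 m

781 m


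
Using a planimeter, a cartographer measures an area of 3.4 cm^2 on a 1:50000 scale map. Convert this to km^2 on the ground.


ground_area = 3.4 * (50000/100)^2 = 850000.0 m^2 = 0.85 km^2

0.85 km^2


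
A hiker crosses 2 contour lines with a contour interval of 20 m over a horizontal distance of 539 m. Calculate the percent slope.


elevation change = 2 * 20 = 40 m
slope = 40 / 539 * 100 = 7.4%

7.4%


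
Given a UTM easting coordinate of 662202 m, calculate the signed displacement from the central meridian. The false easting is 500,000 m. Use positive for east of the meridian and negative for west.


displacement = 662202 - 500000 = 162202 m

162202 m


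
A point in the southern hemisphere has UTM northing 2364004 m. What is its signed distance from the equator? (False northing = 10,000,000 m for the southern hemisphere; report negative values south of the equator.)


For southern: actual = 2364004 - 10000000 = -7635996 m

-7635996 m


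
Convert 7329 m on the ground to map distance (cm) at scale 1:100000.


map_cm = 7329 * 100 / 100000 = 7.329 cm ≈ 7.33 cm

7.33 cm


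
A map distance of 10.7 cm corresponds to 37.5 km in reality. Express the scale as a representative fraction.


ground = 37.5 km = 3750000 cm; RF denominator = ground / map = 3750000 / 10.7 ≈ 350467; RF = 1:350467

1:350467


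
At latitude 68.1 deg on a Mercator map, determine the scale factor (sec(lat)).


SF = 1 / cos(68.1) = 1 / 0.372988 = 2.681

2.681


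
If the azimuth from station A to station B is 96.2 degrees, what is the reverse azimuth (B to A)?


back azimuth = (96.2 + 180) mod 360 = 276.2 degrees

276.2 degrees


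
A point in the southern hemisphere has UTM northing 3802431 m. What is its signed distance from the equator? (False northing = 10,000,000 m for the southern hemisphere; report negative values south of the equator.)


For southern: actual = 3802431 - 10000000 = -6197569 m

-6197569 m


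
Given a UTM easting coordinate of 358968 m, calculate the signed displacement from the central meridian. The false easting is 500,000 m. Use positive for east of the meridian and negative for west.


displacement = 358968 - 500000 = -141032 m

-141032 m


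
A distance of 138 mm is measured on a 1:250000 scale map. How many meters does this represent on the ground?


ground = 138 mm * 250000 / 1000 = 34500.0 m

34500.0 m


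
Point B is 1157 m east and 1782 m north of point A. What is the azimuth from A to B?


az = atan2(1157, 1782) = 33.0 deg
adjusted to 0-360: 33.0 degrees

33.0 degrees


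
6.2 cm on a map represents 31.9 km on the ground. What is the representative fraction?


ground = 31.9 km = 3190000 cm; RF denominator = ground / map = 3190000 / 6.2 ≈ 514516; RF = 1:514516

1:514516


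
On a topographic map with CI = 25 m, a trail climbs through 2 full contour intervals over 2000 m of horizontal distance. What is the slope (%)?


elevation change = 2 * 25 = 50 m
slope = 50 / 2000 * 100 = 2.5%

2.5%


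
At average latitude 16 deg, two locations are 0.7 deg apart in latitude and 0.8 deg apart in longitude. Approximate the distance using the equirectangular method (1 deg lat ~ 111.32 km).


dlat_km = 0.7 * 111.32 = 77.924
dlon_km = 0.8 * 111.32 * cos(16) ≈ 85.606
dist = sqrt(77.924^2 + 85.606^2) ≈ 115.8 km

115.8 km


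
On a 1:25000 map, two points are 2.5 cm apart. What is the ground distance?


ground = 2.5 cm * 25000 / 100 = 625.0 m

625.0 m


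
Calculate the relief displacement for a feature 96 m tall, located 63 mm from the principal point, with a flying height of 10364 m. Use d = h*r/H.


d = h * r / H = 96 * 63 / 10364 = 0.58 mm

0.58 mm


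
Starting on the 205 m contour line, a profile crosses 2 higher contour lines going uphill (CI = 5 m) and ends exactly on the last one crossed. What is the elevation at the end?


elevation = 205 + 2 * 5 = 215 m

215 m


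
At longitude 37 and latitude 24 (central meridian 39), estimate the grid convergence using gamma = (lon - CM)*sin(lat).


gamma = (37 - 39) * sin(24) = -2 * 0.406737 = -0.813 degrees

-0.813 degrees


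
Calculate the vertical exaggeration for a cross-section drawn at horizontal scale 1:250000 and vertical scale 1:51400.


VE = horizontal_scale / vertical_scale = 250000 / 51400 ≈ 4.9

4.9x


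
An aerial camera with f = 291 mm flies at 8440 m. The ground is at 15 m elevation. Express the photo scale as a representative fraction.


scale = f / (H - h) = 291 mm / 8425 m = 291 / 8425000 = 1:28952

1:28952


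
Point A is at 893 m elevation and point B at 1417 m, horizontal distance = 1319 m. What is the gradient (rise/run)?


gradient = (1417 - 893) / 1319 = 524 / 1319 = 0.3973

0.3973


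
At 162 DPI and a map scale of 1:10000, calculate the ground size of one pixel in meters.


pixel_cm = 2.54 / 162 ≈ 0.015679 cm
ground = pixel_cm * 10000 / 100 = 2.54 * 10000 / (162 * 100) = 25400 / 16200 ≈ 1.57 m

1.57 m


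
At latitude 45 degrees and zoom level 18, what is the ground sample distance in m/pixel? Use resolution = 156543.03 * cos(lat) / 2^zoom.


res = 156543.03 * cos(45) / 2^18 = 156543.03 * 0.70710678 / 262144 = 0.42 m/pixel

0.42 m/pixel


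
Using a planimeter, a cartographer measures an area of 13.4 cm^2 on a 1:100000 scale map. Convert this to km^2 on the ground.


ground_area = 13.4 * (100000/100)^2 = 13400000.0 m^2 = 13.4 km^2

13.4 km^2


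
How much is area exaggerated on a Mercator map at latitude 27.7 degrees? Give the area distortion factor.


area_distortion = 1/cos^2(27.7) = 1.276

1.276


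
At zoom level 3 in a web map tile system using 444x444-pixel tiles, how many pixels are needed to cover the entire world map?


tiles per axis = 2^3 = 8
total tiles = 8^2 = 64
pixels per axis = 8 * 444 = 3552
total pixels = 3552^2 = 12616704

12616704 pixels


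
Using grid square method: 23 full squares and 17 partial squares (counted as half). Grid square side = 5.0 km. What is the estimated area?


effective squares = 23 + 17 * 0.5 = 31.5
area = 31.5 * 25.0 = 787.5 km^2

787.5 km^2


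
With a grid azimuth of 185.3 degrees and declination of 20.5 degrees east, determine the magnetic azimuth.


magnetic azimuth = grid azimuth - declination (east +ve)
mag_az = 185.3 - 20.5 = 164.8 degrees

164.8 degrees


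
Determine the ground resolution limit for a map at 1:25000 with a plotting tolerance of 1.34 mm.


ground = 1.34 mm * 25000 / 1000 = 33.5 m

33.5 m


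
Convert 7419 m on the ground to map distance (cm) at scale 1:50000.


map_cm = 7419 * 100 / 50000 = 14.838 cm ≈ 14.84 cm

14.84 cm


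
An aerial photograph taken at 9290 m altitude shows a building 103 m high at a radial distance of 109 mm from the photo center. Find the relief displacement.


d = h * r / H = 103 * 109 / 9290 = 1.21 mm

1.21 mm


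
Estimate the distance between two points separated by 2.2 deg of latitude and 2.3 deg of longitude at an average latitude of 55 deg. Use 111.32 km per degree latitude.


dlat_km = 2.2 * 111.32 = 244.904
dlon_km = 2.3 * 111.32 * cos(55) ≈ 146.856
dist = sqrt(244.904^2 + 146.856^2) ≈ 285.6 km

285.6 km
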